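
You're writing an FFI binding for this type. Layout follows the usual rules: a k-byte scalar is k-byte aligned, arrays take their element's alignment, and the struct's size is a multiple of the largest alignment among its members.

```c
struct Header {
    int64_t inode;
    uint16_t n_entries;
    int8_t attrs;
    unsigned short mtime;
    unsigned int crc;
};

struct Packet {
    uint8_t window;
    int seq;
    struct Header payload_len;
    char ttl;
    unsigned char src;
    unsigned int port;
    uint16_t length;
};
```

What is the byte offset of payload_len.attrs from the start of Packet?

Header: inode at 0 (size 8, align 8) → ends 8; n_entries at 8 (size 2, align 2) → ends 10; attrs at 10 (size 1, align 1) → ends 11; pad 1 to align 2 for mtime; mtime at 12 (size 2, align 2) → ends 14; pad 2 to align 4 for crc; crc at 16 (size 4, align 4) → ends 20; tail pad 4 to reach multiple of 8; total 24 bytes, alignment 8
window at 0 (size 1, align 1) → ends 1
pad 3 to align 4 for seq
seq at 4 (size 4, align 4) → ends 8
payload_len at 8 (size 24, align 8) → ends 32
within Header: attrs at 10
8 + 10 = 18

18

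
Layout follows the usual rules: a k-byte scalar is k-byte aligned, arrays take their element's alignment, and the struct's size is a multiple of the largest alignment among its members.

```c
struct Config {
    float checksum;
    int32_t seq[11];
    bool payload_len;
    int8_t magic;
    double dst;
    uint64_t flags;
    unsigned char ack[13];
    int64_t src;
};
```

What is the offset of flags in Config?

0..4  checksum  (4B, 4-aligned)
4..48  seq  (44B, 4-aligned)
48..49  payload_len  (1B, 1-aligned)
49..50  magic  (1B, 1-aligned)
50..56  -- padding (6B)
56..64  dst  (8B, 8-aligned)
64..72  flags  (8B, 8-aligned)

64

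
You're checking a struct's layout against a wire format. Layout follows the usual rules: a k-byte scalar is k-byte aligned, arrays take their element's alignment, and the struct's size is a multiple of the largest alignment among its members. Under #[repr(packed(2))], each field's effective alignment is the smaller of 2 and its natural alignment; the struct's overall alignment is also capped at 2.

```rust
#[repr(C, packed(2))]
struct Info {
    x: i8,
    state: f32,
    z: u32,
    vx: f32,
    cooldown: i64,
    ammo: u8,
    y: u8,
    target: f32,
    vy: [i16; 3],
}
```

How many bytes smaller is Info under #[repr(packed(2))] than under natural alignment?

6

natural layout:
  0..1  x  (1B, 1-aligned)
  1..4  -- padding (3B)
  4..8  state  (4B, 4-aligned)
  8..12  z  (4B, 4-aligned)
  12..16  vx  (4B, 4-aligned)
  16..24  cooldown  (8B, 8-aligned)
  24..25  ammo  (1B, 1-aligned)
  25..26  y  (1B, 1-aligned)
  26..28  -- padding (2B)
  28..32  target  (4B, 4-aligned)
  32..38  vy  (6B, 2-aligned)
  38..40  -- tail padding (2B)
  sizeof = 40, alignof = 8
packed(2) layout:
  0..1  x  (1B, 1-aligned)
  1..2  -- padding (1B)
  2..6  state  (4B, 2-aligned)
  6..10  z  (4B, 2-aligned)
  10..14  vx  (4B, 2-aligned)
  14..22  cooldown  (8B, 2-aligned)
  22..23  ammo  (1B, 1-aligned)
  23..24  y  (1B, 1-aligned)
  24..28  target  (4B, 2-aligned)
  28..34  vy  (6B, 2-aligned)
  sizeof = 34, alignof = 2
40 − 34 = 6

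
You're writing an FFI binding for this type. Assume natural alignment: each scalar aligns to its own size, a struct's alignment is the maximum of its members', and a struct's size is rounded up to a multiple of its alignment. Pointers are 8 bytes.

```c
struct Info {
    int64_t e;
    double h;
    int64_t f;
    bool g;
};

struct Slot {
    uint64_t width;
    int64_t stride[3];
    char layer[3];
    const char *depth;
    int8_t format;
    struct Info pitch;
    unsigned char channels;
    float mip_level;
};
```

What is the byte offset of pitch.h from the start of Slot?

64

Info: e at 0 (size 8, align 8) → ends 8; h at 8 (size 8, align 8) → ends 16; f at 16 (size 8, align 8) → ends 24; g at 24 (size 1, align 1) → ends 25; tail pad 7 to reach multiple of 8; total 32 bytes, alignment 8
width at 0 (size 8, align 8) → ends 8
stride at 8 (size 24, align 8) → ends 32
layer at 32 (size 3, align 1) → ends 35
pad 5 to align 8 for depth
depth at 40 (size 8, align 8) → ends 48
format at 48 (size 1, align 1) → ends 49
pad 7 to align 8 for pitch
pitch at 56 (size 32, align 8) → ends 88
within Info: h at 8
56 + 8 = 64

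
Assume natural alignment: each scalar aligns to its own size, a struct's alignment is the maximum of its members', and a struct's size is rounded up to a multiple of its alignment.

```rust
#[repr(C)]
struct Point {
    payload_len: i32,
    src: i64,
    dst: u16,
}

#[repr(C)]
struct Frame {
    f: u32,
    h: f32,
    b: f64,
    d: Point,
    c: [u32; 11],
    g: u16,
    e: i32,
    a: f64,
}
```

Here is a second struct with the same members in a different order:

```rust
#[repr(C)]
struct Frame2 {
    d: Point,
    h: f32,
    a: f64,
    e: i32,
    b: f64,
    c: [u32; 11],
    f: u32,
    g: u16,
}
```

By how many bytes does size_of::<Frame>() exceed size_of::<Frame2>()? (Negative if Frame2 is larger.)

Point: 0..4  payload_len  (4B, 4-aligned); 4..8  -- padding (4B); 8..16  src  (8B, 8-aligned); 16..18  dst  (2B, 2-aligned); 18..24  -- tail padding (6B); sizeof = 24, alignof = 8
0..4  f  (4B, 4-aligned)
4..8  h  (4B, 4-aligned)
8..16  b  (8B, 8-aligned)
16..40  d  (24B, 8-aligned)
40..84  c  (44B, 4-aligned)
84..86  g  (2B, 2-aligned)
86..88  -- padding (2B)
88..92  e  (4B, 4-aligned)
92..96  -- padding (4B)
96..104  a  (8B, 8-aligned)
sizeof = 104, alignof = 8
— Frame2 —
0..24  d  (24B, 8-aligned)
24..28  h  (4B, 4-aligned)
28..32  -- padding (4B)
32..40  a  (8B, 8-aligned)
40..44  e  (4B, 4-aligned)
44..48  -- padding (4B)
48..56  b  (8B, 8-aligned)
56..100  c  (44B, 4-aligned)
100..104  f  (4B, 4-aligned)
104..106  g  (2B, 2-aligned)
106..112  -- tail padding (6B)
sizeof = 112, alignof = 8
104 − 112 = -8

-8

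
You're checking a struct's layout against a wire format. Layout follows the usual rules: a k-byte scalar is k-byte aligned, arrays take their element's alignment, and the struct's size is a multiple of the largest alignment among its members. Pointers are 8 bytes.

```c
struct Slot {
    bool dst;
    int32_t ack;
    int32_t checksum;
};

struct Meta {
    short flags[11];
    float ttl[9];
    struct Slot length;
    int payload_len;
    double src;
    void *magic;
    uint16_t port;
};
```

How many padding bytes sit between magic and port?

Slot: dst at 0 (size 1, align 1) → ends 1; pad 3 to align 4 for ack; ack at 4 (size 4, align 4) → ends 8; checksum at 8 (size 4, align 4) → ends 12; total 12 bytes, alignment 4
flags at 0 (size 22, align 2) → ends 22
pad 2 to align 4 for ttl
ttl at 24 (size 36, align 4) → ends 60
length at 60 (size 12, align 4) → ends 72
payload_len at 72 (size 4, align 4) → ends 76
pad 4 to align 8 for src
src at 80 (size 8, align 8) → ends 88
magic at 88 (size 8, align 8) → ends 96
port at 96 (size 2, align 2) → ends 98

0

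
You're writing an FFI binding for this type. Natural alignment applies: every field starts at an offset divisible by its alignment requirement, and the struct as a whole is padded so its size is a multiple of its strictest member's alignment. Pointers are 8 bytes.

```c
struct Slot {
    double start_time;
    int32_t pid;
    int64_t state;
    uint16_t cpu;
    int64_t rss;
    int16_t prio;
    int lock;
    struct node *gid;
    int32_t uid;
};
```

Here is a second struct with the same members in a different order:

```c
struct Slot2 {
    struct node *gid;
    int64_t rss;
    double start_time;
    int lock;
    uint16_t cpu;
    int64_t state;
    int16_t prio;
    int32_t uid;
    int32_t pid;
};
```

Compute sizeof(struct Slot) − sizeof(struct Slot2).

8

start_time at 0 (size 8, align 8) → ends 8
pid at 8 (size 4, align 4) → ends 12
pad 4 to align 8 for state
state at 16 (size 8, align 8) → ends 24
cpu at 24 (size 2, align 2) → ends 26
pad 6 to align 8 for rss
rss at 32 (size 8, align 8) → ends 40
prio at 40 (size 2, align 2) → ends 42
pad 2 to align 4 for lock
lock at 44 (size 4, align 4) → ends 48
gid at 48 (size 8, align 8) → ends 56
uid at 56 (size 4, align 4) → ends 60
tail pad 4 to reach multiple of 8
total 64 bytes, alignment 8
— Slot2 —
gid at 0 (size 8, align 8) → ends 8
rss at 8 (size 8, align 8) → ends 16
start_time at 16 (size 8, align 8) → ends 24
lock at 24 (size 4, align 4) → ends 28
cpu at 28 (size 2, align 2) → ends 30
pad 2 to align 8 for state
state at 32 (size 8, align 8) → ends 40
prio at 40 (size 2, align 2) → ends 42
pad 2 to align 4 for uid
uid at 44 (size 4, align 4) → ends 48
pid at 48 (size 4, align 4) → ends 52
tail pad 4 to reach multiple of 8
total 56 bytes, alignment 8
64 − 56 = 8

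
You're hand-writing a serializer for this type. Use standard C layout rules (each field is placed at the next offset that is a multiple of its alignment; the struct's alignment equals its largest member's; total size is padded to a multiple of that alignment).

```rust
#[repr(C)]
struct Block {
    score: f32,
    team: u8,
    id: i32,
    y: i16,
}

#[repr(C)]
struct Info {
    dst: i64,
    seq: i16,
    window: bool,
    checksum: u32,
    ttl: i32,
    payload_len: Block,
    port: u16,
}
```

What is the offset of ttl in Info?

Block: score at 0 (size 4, align 4) → ends 4; team at 4 (size 1, align 1) → ends 5; pad 3 to align 4 for id; id at 8 (size 4, align 4) → ends 12; y at 12 (size 2, align 2) → ends 14; tail pad 2 to reach multiple of 4; total 16 bytes, alignment 4
dst at 0 (size 8, align 8) → ends 8
seq at 8 (size 2, align 2) → ends 10
window at 10 (size 1, align 1) → ends 11
pad 1 to align 4 for checksum
checksum at 12 (size 4, align 4) → ends 16
ttl at 16 (size 4, align 4) → ends 20

16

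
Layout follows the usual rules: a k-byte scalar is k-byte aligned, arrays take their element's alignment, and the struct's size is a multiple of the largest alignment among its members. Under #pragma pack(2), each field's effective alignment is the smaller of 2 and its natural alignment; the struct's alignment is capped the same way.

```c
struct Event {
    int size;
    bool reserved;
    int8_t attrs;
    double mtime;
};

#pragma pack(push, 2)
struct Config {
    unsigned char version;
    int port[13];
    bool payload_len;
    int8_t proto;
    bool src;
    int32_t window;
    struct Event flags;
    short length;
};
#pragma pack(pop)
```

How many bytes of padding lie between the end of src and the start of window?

Event: size at 0 (size 4, align 4) → ends 4; reserved at 4 (size 1, align 1) → ends 5; attrs at 5 (size 1, align 1) → ends 6; pad 2 to align 8 for mtime; mtime at 8 (size 8, align 8) → ends 16; total 16 bytes, alignment 8
version at 0 (size 1, align 1) → ends 1
pad 1 to align 2 for port
port at 2 (size 52, align 2) → ends 54
payload_len at 54 (size 1, align 1) → ends 55
proto at 55 (size 1, align 1) → ends 56
src at 56 (size 1, align 1) → ends 57
pad 1 to align 2 for window
window at 58 (size 4, align 2) → ends 62

1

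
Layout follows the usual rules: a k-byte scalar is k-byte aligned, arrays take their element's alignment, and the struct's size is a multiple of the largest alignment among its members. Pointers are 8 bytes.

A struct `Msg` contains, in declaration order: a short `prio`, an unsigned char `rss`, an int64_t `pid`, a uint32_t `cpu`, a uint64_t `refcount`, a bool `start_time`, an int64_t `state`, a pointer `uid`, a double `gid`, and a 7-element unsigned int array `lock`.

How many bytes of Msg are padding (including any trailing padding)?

prio at 0 (size 2, align 2) → ends 2
rss at 2 (size 1, align 1) → ends 3
pad 5 to align 8 for pid
pid at 8 (size 8, align 8) → ends 16
cpu at 16 (size 4, align 4) → ends 20
pad 4 to align 8 for refcount
refcount at 24 (size 8, align 8) → ends 32
start_time at 32 (size 1, align 1) → ends 33
pad 7 to align 8 for state
state at 40 (size 8, align 8) → ends 48
uid at 48 (size 8, align 8) → ends 56
gid at 56 (size 8, align 8) → ends 64
lock at 64 (size 28, align 4) → ends 92
tail pad 4 to reach multiple of 8
total 96 bytes, alignment 8
data bytes 76, size 96 → padding 20

20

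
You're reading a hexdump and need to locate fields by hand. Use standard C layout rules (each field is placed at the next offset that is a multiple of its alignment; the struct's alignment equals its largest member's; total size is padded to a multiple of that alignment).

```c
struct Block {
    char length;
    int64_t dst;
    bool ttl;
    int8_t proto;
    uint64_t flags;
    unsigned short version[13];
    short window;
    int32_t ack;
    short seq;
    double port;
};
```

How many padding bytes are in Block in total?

19

0..1  length  (1B, 1-aligned)
1..8  -- padding (7B)
8..16  dst  (8B, 8-aligned)
16..17  ttl  (1B, 1-aligned)
17..18  proto  (1B, 1-aligned)
18..24  -- padding (6B)
24..32  flags  (8B, 8-aligned)
32..58  version  (26B, 2-aligned)
58..60  window  (2B, 2-aligned)
60..64  ack  (4B, 4-aligned)
64..66  seq  (2B, 2-aligned)
66..72  -- padding (6B)
72..80  port  (8B, 8-aligned)
sizeof = 80, alignof = 8
data bytes 61, size 80 → padding 19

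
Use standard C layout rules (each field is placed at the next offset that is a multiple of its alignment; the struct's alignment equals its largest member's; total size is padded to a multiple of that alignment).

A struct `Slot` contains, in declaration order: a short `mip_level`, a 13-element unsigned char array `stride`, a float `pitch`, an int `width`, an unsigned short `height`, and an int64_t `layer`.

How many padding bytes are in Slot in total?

7

mip_level at 0 (size 2, align 2) → ends 2
stride at 2 (size 13, align 1) → ends 15
pad 1 to align 4 for pitch
pitch at 16 (size 4, align 4) → ends 20
width at 20 (size 4, align 4) → ends 24
height at 24 (size 2, align 2) → ends 26
pad 6 to align 8 for layer
layer at 32 (size 8, align 8) → ends 40
total 40 bytes, alignment 8
data bytes 33, size 40 → padding 7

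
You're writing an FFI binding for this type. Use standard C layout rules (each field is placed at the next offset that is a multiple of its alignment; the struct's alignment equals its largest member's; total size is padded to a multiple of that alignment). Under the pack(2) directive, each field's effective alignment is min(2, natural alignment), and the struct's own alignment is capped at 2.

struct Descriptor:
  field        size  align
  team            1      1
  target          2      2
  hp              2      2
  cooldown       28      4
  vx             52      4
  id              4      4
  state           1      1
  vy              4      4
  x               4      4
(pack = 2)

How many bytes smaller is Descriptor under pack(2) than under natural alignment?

4

natural layout:
  0..1  team  (1B, 1-aligned)
  1..2  -- padding (1B)
  2..4  target  (2B, 2-aligned)
  4..6  hp  (2B, 2-aligned)
  6..8  -- padding (2B)
  8..36  cooldown  (28B, 4-aligned)
  36..88  vx  (52B, 4-aligned)
  88..92  id  (4B, 4-aligned)
  92..93  state  (1B, 1-aligned)
  93..96  -- padding (3B)
  96..100  vy  (4B, 4-aligned)
  100..104  x  (4B, 4-aligned)
  sizeof = 104, alignof = 4
packed(2) layout:
  0..1  team  (1B, 1-aligned)
  1..2  -- padding (1B)
  2..4  target  (2B, 2-aligned)
  4..6  hp  (2B, 2-aligned)
  6..34  cooldown  (28B, 2-aligned)
  34..86  vx  (52B, 2-aligned)
  86..90  id  (4B, 2-aligned)
  90..91  state  (1B, 1-aligned)
  91..92  -- padding (1B)
  92..96  vy  (4B, 2-aligned)
  96..100  x  (4B, 2-aligned)
  sizeof = 100, alignof = 2
104 − 100 = 4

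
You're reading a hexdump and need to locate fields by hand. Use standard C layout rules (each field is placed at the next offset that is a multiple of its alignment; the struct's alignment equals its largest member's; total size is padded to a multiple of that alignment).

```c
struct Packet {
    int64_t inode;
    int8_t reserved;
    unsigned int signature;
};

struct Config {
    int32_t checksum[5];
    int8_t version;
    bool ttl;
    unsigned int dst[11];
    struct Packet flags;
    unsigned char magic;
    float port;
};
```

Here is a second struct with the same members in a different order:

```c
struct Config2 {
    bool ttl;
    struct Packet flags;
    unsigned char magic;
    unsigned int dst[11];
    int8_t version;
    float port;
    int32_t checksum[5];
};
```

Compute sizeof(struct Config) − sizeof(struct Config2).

-8

Packet: @0: inode [8B, align 8] → 8; @8: reserved [1B, align 1] → 9; +3 pad (align 4); @12: signature [4B, align 4] → 16; size 16, align 8
@0: checksum [20B, align 4] → 20
@20: version [1B, align 1] → 21
@21: ttl [1B, align 1] → 22
+2 pad (align 4)
@24: dst [44B, align 4] → 68
+4 pad (align 8)
@72: flags [16B, align 8] → 88
@88: magic [1B, align 1] → 89
+3 pad (align 4)
@92: port [4B, align 4] → 96
size 96, align 8
— Config2 —
@0: ttl [1B, align 1] → 1
+7 pad (align 8)
@8: flags [16B, align 8] → 24
@24: magic [1B, align 1] → 25
+3 pad (align 4)
@28: dst [44B, align 4] → 72
@72: version [1B, align 1] → 73
+3 pad (align 4)
@76: port [4B, align 4] → 80
@80: checksum [20B, align 4] → 100
+4 tail pad (align 8)
size 104, align 8
96 − 104 = -8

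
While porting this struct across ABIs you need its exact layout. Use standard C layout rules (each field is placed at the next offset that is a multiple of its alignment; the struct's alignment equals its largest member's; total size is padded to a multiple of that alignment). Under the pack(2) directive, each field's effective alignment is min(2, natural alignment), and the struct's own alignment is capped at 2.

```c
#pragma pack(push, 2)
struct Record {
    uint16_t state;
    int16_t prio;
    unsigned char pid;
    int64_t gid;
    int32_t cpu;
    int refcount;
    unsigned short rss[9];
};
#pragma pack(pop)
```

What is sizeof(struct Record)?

state at 0 (size 2, align 2) → ends 2
prio at 2 (size 2, align 2) → ends 4
pid at 4 (size 1, align 1) → ends 5
pad 1 to align 2 for gid
gid at 6 (size 8, align 2) → ends 14
cpu at 14 (size 4, align 2) → ends 18
refcount at 18 (size 4, align 2) → ends 22
rss at 22 (size 18, align 2) → ends 40
total 40 bytes, alignment 2

40 bytes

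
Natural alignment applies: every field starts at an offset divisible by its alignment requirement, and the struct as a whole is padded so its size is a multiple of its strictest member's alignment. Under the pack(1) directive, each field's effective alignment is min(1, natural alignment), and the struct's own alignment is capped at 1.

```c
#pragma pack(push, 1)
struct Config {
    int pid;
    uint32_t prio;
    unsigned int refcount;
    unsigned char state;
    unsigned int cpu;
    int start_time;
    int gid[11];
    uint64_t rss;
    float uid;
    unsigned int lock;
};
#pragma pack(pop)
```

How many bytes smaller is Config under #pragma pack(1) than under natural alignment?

natural layout:
  0..4  pid  (4B, 4-aligned)
  4..8  prio  (4B, 4-aligned)
  8..12  refcount  (4B, 4-aligned)
  12..13  state  (1B, 1-aligned)
  13..16  -- padding (3B)
  16..20  cpu  (4B, 4-aligned)
  20..24  start_time  (4B, 4-aligned)
  24..68  gid  (44B, 4-aligned)
  68..72  -- padding (4B)
  72..80  rss  (8B, 8-aligned)
  80..84  uid  (4B, 4-aligned)
  84..88  lock  (4B, 4-aligned)
  sizeof = 88, alignof = 8
packed(1) layout:
  0..4  pid  (4B, 1-aligned)
  4..8  prio  (4B, 1-aligned)
  8..12  refcount  (4B, 1-aligned)
  12..13  state  (1B, 1-aligned)
  13..17  cpu  (4B, 1-aligned)
  17..21  start_time  (4B, 1-aligned)
  21..65  gid  (44B, 1-aligned)
  65..73  rss  (8B, 1-aligned)
  73..77  uid  (4B, 1-aligned)
  77..81  lock  (4B, 1-aligned)
  sizeof = 81, alignof = 1
88 − 81 = 7

7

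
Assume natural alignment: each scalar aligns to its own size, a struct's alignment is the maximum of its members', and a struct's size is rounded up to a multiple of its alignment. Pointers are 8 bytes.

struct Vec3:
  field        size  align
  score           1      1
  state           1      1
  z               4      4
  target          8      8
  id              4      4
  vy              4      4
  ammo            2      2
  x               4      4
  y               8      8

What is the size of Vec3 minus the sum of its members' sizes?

@0: score [1B, align 1] → 1
@1: state [1B, align 1] → 2
+2 pad (align 4)
@4: z [4B, align 4] → 8
@8: target [8B, align 8] → 16
@16: id [4B, align 4] → 20
@20: vy [4B, align 4] → 24
@24: ammo [2B, align 2] → 26
+2 pad (align 4)
@28: x [4B, align 4] → 32
@32: y [8B, align 8] → 40
size 40, align 8
data bytes 36, size 40 → padding 4

4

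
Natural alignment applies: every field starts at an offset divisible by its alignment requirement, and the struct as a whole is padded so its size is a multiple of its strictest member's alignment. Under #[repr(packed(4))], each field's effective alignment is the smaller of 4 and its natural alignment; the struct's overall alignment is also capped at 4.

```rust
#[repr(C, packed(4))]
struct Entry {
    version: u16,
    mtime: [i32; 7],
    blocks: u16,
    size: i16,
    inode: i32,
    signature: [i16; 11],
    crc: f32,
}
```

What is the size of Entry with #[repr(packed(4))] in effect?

0..2  version  (2B, 2-aligned)
2..4  -- padding (2B)
4..32  mtime  (28B, 4-aligned)
32..34  blocks  (2B, 2-aligned)
34..36  size  (2B, 2-aligned)
36..40  inode  (4B, 4-aligned)
40..62  signature  (22B, 2-aligned)
62..64  -- padding (2B)
64..68  crc  (4B, 4-aligned)
sizeof = 68, alignof = 4

68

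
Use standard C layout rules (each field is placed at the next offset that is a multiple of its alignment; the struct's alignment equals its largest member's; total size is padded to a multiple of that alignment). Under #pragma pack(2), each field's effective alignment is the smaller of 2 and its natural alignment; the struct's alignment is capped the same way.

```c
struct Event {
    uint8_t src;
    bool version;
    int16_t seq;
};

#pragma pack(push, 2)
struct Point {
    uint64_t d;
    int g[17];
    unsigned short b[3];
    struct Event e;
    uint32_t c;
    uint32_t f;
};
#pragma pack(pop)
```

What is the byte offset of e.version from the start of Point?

Event: @0: src [1B, align 1] → 1; @1: version [1B, align 1] → 2; @2: seq [2B, align 2] → 4; size 4, align 2
@0: d [8B, align 2] → 8
@8: g [68B, align 2] → 76
@76: b [6B, align 2] → 82
@82: e [4B, align 2] → 86
within Event: version at 1
82 + 1 = 83

83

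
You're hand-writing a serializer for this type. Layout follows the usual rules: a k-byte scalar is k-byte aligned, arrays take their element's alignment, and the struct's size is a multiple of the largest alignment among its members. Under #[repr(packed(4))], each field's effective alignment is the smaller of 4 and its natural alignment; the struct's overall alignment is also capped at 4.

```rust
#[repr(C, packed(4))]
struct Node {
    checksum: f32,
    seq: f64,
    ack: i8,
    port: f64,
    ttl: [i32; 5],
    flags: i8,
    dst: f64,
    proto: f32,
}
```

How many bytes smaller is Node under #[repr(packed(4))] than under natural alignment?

natural layout:
  @0: checksum [4B, align 4] → 4
  +4 pad (align 8)
  @8: seq [8B, align 8] → 16
  @16: ack [1B, align 1] → 17
  +7 pad (align 8)
  @24: port [8B, align 8] → 32
  @32: ttl [20B, align 4] → 52
  @52: flags [1B, align 1] → 53
  +3 pad (align 8)
  @56: dst [8B, align 8] → 64
  @64: proto [4B, align 4] → 68
  +4 tail pad (align 8)
  size 72, align 8
packed(4) layout:
  @0: checksum [4B, align 4] → 4
  @4: seq [8B, align 4] → 12
  @12: ack [1B, align 1] → 13
  +3 pad (align 4)
  @16: port [8B, align 4] → 24
  @24: ttl [20B, align 4] → 44
  @44: flags [1B, align 1] → 45
  +3 pad (align 4)
  @48: dst [8B, align 4] → 56
  @56: proto [4B, align 4] → 60
  size 60, align 4
72 − 60 = 12

12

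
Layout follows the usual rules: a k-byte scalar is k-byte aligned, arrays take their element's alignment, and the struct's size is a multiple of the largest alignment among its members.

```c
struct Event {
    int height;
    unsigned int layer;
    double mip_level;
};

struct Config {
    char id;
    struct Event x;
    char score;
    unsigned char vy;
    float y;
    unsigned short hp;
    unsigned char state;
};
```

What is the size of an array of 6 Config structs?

240

Event: @0: height [4B, align 4] → 4; @4: layer [4B, align 4] → 8; @8: mip_level [8B, align 8] → 16; size 16, align 8
@0: id [1B, align 1] → 1
+7 pad (align 8)
@8: x [16B, align 8] → 24
@24: score [1B, align 1] → 25
@25: vy [1B, align 1] → 26
+2 pad (align 4)
@28: y [4B, align 4] → 32
@32: hp [2B, align 2] → 34
@34: state [1B, align 1] → 35
+5 tail pad (align 8)
size 40, align 8
array of 6: 6 × 40 = 240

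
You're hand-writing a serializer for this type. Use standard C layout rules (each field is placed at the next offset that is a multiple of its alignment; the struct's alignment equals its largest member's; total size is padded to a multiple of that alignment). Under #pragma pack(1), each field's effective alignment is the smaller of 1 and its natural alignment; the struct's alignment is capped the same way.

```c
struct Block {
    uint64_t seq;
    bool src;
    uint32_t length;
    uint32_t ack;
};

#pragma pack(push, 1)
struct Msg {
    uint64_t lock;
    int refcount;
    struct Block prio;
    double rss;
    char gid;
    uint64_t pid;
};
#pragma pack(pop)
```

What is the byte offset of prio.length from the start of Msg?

Block: 0..8  seq  (8B, 8-aligned); 8..9  src  (1B, 1-aligned); 9..12  -- padding (3B); 12..16  length  (4B, 4-aligned); 16..20  ack  (4B, 4-aligned); 20..24  -- tail padding (4B); sizeof = 24, alignof = 8
0..8  lock  (8B, 1-aligned)
8..12  refcount  (4B, 1-aligned)
12..36  prio  (24B, 1-aligned)
within Block: length at 12
12 + 12 = 24

24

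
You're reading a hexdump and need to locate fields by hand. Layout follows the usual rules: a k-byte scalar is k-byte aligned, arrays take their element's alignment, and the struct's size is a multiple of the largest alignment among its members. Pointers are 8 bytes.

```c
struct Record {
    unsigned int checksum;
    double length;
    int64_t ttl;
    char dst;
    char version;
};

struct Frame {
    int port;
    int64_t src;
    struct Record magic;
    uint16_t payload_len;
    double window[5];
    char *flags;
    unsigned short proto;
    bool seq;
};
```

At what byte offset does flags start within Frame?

Record: @0: checksum [4B, align 4] → 4; +4 pad (align 8); @8: length [8B, align 8] → 16; @16: ttl [8B, align 8] → 24; @24: dst [1B, align 1] → 25; @25: version [1B, align 1] → 26; +6 tail pad (align 8); size 32, align 8
@0: port [4B, align 4] → 4
+4 pad (align 8)
@8: src [8B, align 8] → 16
@16: magic [32B, align 8] → 48
@48: payload_len [2B, align 2] → 50
+6 pad (align 8)
@56: window [40B, align 8] → 96
@96: flags [8B, align 8] → 104

96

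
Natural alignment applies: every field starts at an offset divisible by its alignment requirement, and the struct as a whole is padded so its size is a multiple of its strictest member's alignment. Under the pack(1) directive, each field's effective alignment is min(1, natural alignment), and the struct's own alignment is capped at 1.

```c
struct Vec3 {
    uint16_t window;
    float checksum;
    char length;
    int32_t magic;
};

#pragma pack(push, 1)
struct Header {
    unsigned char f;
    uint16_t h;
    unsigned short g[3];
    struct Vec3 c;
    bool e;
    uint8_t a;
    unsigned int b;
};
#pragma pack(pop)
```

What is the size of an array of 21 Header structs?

Vec3: window at 0 (size 2, align 2) → ends 2; pad 2 to align 4 for checksum; checksum at 4 (size 4, align 4) → ends 8; length at 8 (size 1, align 1) → ends 9; pad 3 to align 4 for magic; magic at 12 (size 4, align 4) → ends 16; total 16 bytes, alignment 4
f at 0 (size 1, align 1) → ends 1
h at 1 (size 2, align 1) → ends 3
g at 3 (size 6, align 1) → ends 9
c at 9 (size 16, align 1) → ends 25
e at 25 (size 1, align 1) → ends 26
a at 26 (size 1, align 1) → ends 27
b at 27 (size 4, align 1) → ends 31
total 31 bytes, alignment 1
array of 21: 21 × 31 = 651

651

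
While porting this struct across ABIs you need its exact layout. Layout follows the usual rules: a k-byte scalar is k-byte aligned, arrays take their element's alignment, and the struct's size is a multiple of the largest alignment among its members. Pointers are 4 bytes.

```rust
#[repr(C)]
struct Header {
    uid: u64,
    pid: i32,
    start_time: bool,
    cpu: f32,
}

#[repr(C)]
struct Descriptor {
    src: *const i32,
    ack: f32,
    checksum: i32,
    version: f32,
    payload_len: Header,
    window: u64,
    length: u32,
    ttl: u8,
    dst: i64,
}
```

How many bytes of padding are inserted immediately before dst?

3

Header: uid at 0 (size 8, align 8) → ends 8; pid at 8 (size 4, align 4) → ends 12; start_time at 12 (size 1, align 1) → ends 13; pad 3 to align 4 for cpu; cpu at 16 (size 4, align 4) → ends 20; tail pad 4 to reach multiple of 8; total 24 bytes, alignment 8
src at 0 (size 4, align 4) → ends 4
ack at 4 (size 4, align 4) → ends 8
checksum at 8 (size 4, align 4) → ends 12
version at 12 (size 4, align 4) → ends 16
payload_len at 16 (size 24, align 8) → ends 40
window at 40 (size 8, align 8) → ends 48
length at 48 (size 4, align 4) → ends 52
ttl at 52 (size 1, align 1) → ends 53
pad 3 to align 8 for dst
dst at 56 (size 8, align 8) → ends 64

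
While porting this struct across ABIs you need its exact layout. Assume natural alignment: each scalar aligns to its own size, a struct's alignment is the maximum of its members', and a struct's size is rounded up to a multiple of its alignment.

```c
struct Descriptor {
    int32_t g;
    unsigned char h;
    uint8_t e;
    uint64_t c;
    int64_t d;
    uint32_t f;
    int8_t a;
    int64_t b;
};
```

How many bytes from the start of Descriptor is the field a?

0..4  g  (4B, 4-aligned)
4..5  h  (1B, 1-aligned)
5..6  e  (1B, 1-aligned)
6..8  -- padding (2B)
8..16  c  (8B, 8-aligned)
16..24  d  (8B, 8-aligned)
24..28  f  (4B, 4-aligned)
28..29  a  (1B, 1-aligned)

28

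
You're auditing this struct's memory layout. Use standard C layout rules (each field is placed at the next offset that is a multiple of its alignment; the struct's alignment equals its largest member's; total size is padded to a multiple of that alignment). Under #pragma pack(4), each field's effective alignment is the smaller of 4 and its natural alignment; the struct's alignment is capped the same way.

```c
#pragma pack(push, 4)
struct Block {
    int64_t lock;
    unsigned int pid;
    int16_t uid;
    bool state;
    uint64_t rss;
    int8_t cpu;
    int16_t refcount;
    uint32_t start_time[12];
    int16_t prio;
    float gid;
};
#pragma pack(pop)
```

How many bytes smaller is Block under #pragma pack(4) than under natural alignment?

natural layout:
  lock at 0 (size 8, align 8) → ends 8
  pid at 8 (size 4, align 4) → ends 12
  uid at 12 (size 2, align 2) → ends 14
  state at 14 (size 1, align 1) → ends 15
  pad 1 to align 8 for rss
  rss at 16 (size 8, align 8) → ends 24
  cpu at 24 (size 1, align 1) → ends 25
  pad 1 to align 2 for refcount
  refcount at 26 (size 2, align 2) → ends 28
  start_time at 28 (size 48, align 4) → ends 76
  prio at 76 (size 2, align 2) → ends 78
  pad 2 to align 4 for gid
  gid at 80 (size 4, align 4) → ends 84
  tail pad 4 to reach multiple of 8
  total 88 bytes, alignment 8
packed(4) layout:
  lock at 0 (size 8, align 4) → ends 8
  pid at 8 (size 4, align 4) → ends 12
  uid at 12 (size 2, align 2) → ends 14
  state at 14 (size 1, align 1) → ends 15
  pad 1 to align 4 for rss
  rss at 16 (size 8, align 4) → ends 24
  cpu at 24 (size 1, align 1) → ends 25
  pad 1 to align 2 for refcount
  refcount at 26 (size 2, align 2) → ends 28
  start_time at 28 (size 48, align 4) → ends 76
  prio at 76 (size 2, align 2) → ends 78
  pad 2 to align 4 for gid
  gid at 80 (size 4, align 4) → ends 84
  total 84 bytes, alignment 4
88 − 84 = 4

4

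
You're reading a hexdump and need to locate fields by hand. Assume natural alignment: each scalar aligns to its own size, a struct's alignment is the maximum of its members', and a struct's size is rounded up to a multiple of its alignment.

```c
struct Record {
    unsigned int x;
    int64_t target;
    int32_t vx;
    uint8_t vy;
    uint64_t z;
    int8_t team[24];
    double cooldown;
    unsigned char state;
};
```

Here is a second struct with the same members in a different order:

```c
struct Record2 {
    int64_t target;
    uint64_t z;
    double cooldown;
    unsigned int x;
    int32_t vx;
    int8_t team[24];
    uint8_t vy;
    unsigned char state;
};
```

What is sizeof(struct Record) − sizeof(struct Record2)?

@0: x [4B, align 4] → 4
+4 pad (align 8)
@8: target [8B, align 8] → 16
@16: vx [4B, align 4] → 20
@20: vy [1B, align 1] → 21
+3 pad (align 8)
@24: z [8B, align 8] → 32
@32: team [24B, align 1] → 56
@56: cooldown [8B, align 8] → 64
@64: state [1B, align 1] → 65
+7 tail pad (align 8)
size 72, align 8
— Record2 —
@0: target [8B, align 8] → 8
@8: z [8B, align 8] → 16
@16: cooldown [8B, align 8] → 24
@24: x [4B, align 4] → 28
@28: vx [4B, align 4] → 32
@32: team [24B, align 1] → 56
@56: vy [1B, align 1] → 57
@57: state [1B, align 1] → 58
+6 tail pad (align 8)
size 64, align 8
72 − 64 = 8

8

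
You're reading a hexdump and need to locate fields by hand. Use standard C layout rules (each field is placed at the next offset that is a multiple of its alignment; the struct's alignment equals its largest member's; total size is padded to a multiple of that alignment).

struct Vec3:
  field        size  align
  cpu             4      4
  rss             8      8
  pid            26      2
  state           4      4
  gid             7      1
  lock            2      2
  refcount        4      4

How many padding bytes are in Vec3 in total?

9

cpu at 0 (size 4, align 4) → ends 4
pad 4 to align 8 for rss
rss at 8 (size 8, align 8) → ends 16
pid at 16 (size 26, align 2) → ends 42
pad 2 to align 4 for state
state at 44 (size 4, align 4) → ends 48
gid at 48 (size 7, align 1) → ends 55
pad 1 to align 2 for lock
lock at 56 (size 2, align 2) → ends 58
pad 2 to align 4 for refcount
refcount at 60 (size 4, align 4) → ends 64
total 64 bytes, alignment 8
data bytes 55, size 64 → padding 9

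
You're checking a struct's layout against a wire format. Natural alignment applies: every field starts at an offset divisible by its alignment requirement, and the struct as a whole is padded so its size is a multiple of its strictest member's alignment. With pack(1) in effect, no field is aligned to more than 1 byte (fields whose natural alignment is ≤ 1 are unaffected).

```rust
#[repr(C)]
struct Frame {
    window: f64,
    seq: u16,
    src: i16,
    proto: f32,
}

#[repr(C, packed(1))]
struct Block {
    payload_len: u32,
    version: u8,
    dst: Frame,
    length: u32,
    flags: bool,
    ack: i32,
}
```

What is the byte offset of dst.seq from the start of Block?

Frame: 0..8  window  (8B, 8-aligned); 8..10  seq  (2B, 2-aligned); 10..12  src  (2B, 2-aligned); 12..16  proto  (4B, 4-aligned); sizeof = 16, alignof = 8
0..4  payload_len  (4B, 1-aligned)
4..5  version  (1B, 1-aligned)
5..21  dst  (16B, 1-aligned)
within Frame: seq at 8
5 + 8 = 13

13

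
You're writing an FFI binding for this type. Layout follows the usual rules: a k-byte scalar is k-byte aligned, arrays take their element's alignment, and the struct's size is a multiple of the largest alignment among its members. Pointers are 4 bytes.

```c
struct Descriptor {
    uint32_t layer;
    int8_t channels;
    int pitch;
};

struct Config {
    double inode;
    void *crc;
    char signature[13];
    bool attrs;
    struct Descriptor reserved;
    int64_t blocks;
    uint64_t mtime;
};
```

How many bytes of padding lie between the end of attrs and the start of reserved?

2

Descriptor: 0..4  layer  (4B, 4-aligned); 4..5  channels  (1B, 1-aligned); 5..8  -- padding (3B); 8..12  pitch  (4B, 4-aligned); sizeof = 12, alignof = 4
0..8  inode  (8B, 8-aligned)
8..12  crc  (4B, 4-aligned)
12..25  signature  (13B, 1-aligned)
25..26  attrs  (1B, 1-aligned)
26..28  -- padding (2B)
28..40  reserved  (12B, 4-aligned)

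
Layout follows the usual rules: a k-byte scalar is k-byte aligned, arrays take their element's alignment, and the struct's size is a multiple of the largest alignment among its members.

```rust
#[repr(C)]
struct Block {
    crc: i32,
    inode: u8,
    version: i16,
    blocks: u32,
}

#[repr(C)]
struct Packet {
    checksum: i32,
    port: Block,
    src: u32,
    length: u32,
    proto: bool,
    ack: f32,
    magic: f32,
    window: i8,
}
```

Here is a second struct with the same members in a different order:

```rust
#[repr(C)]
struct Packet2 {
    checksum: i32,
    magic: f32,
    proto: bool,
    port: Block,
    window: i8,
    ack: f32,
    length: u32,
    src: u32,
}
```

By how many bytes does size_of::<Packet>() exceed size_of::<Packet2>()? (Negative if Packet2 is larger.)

Block: 0..4  crc  (4B, 4-aligned); 4..5  inode  (1B, 1-aligned); 5..6  -- padding (1B); 6..8  version  (2B, 2-aligned); 8..12  blocks  (4B, 4-aligned); sizeof = 12, alignof = 4
0..4  checksum  (4B, 4-aligned)
4..16  port  (12B, 4-aligned)
16..20  src  (4B, 4-aligned)
20..24  length  (4B, 4-aligned)
24..25  proto  (1B, 1-aligned)
25..28  -- padding (3B)
28..32  ack  (4B, 4-aligned)
32..36  magic  (4B, 4-aligned)
36..37  window  (1B, 1-aligned)
37..40  -- tail padding (3B)
sizeof = 40, alignof = 4
— Packet2 —
0..4  checksum  (4B, 4-aligned)
4..8  magic  (4B, 4-aligned)
8..9  proto  (1B, 1-aligned)
9..12  -- padding (3B)
12..24  port  (12B, 4-aligned)
24..25  window  (1B, 1-aligned)
25..28  -- padding (3B)
28..32  ack  (4B, 4-aligned)
32..36  length  (4B, 4-aligned)
36..40  src  (4B, 4-aligned)
sizeof = 40, alignof = 4
40 − 40 = 0

0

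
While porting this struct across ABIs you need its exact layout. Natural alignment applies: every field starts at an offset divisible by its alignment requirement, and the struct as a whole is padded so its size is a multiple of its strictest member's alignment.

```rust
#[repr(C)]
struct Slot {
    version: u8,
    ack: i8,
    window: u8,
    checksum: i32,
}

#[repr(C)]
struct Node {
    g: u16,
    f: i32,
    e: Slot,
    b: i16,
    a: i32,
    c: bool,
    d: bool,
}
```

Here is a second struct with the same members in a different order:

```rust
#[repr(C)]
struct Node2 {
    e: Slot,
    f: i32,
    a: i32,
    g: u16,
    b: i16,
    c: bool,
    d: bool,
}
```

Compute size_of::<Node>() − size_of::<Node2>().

Slot: version at 0 (size 1, align 1) → ends 1; ack at 1 (size 1, align 1) → ends 2; window at 2 (size 1, align 1) → ends 3; pad 1 to align 4 for checksum; checksum at 4 (size 4, align 4) → ends 8; total 8 bytes, alignment 4
g at 0 (size 2, align 2) → ends 2
pad 2 to align 4 for f
f at 4 (size 4, align 4) → ends 8
e at 8 (size 8, align 4) → ends 16
b at 16 (size 2, align 2) → ends 18
pad 2 to align 4 for a
a at 20 (size 4, align 4) → ends 24
c at 24 (size 1, align 1) → ends 25
d at 25 (size 1, align 1) → ends 26
tail pad 2 to reach multiple of 4
total 28 bytes, alignment 4
— Node2 —
e at 0 (size 8, align 4) → ends 8
f at 8 (size 4, align 4) → ends 12
a at 12 (size 4, align 4) → ends 16
g at 16 (size 2, align 2) → ends 18
b at 18 (size 2, align 2) → ends 20
c at 20 (size 1, align 1) → ends 21
d at 21 (size 1, align 1) → ends 22
tail pad 2 to reach multiple of 4
total 24 bytes, alignment 4
28 − 24 = 4

4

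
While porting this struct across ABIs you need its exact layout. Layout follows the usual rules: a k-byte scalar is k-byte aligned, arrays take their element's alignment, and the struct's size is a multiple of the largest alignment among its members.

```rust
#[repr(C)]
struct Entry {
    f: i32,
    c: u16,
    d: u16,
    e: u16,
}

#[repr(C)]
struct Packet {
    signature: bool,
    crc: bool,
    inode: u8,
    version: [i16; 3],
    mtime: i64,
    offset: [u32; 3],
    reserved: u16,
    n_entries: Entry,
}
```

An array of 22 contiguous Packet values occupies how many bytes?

Entry: f at 0 (size 4, align 4) → ends 4; c at 4 (size 2, align 2) → ends 6; d at 6 (size 2, align 2) → ends 8; e at 8 (size 2, align 2) → ends 10; tail pad 2 to reach multiple of 4; total 12 bytes, alignment 4
signature at 0 (size 1, align 1) → ends 1
crc at 1 (size 1, align 1) → ends 2
inode at 2 (size 1, align 1) → ends 3
pad 1 to align 2 for version
version at 4 (size 6, align 2) → ends 10
pad 6 to align 8 for mtime
mtime at 16 (size 8, align 8) → ends 24
offset at 24 (size 12, align 4) → ends 36
reserved at 36 (size 2, align 2) → ends 38
pad 2 to align 4 for n_entries
n_entries at 40 (size 12, align 4) → ends 52
tail pad 4 to reach multiple of 8
total 56 bytes, alignment 8
array of 22: 22 × 56 = 1232

1232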